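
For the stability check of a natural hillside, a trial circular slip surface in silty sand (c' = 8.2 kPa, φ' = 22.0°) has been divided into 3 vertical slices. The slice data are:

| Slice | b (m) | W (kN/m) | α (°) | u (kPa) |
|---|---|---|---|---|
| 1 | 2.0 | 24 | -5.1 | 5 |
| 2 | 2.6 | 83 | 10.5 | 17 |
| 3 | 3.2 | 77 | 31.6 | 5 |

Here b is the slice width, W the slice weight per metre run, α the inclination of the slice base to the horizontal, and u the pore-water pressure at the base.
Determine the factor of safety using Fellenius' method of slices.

Ordinary method of slices: FS = Σ[c'·Δl_i + (W_i cosα_i − u_i·Δl_i)·tanφ'] / Σ W_i sinα_i, with Δl_i = b_i / cosα_i.
Slice 1: Δl = 2.0/cos(-5.1°) = 2.008 m; N'_1 = 24·cos(-5.1°) − 5·2.008 = 13.9; c'Δl = 16.47; W sinα = -2.1
Slice 2: Δl = 2.6/cos10.5° = 2.644 m; N'_2 = 83·cos10.5° − 17·2.644 = 36.7; c'Δl = 21.68; W sinα = 15.1
Slice 3: Δl = 3.2/cos31.6° = 3.757 m; N'_3 = 77·cos31.6° − 5·3.757 = 46.8; c'Δl = 30.81; W sinα = 40.3
Σc'Δl = 69.0 kN/m; ΣN' = 97.3 kN/m; ΣW sinα = 53.3 kN/m
Resisting = 69.0 + 97.3·tan22.0° = 69.0 + 39.3 = 108.3 kN/m
FS = 108.3 / 53.3 = 2.030

FS = 2.03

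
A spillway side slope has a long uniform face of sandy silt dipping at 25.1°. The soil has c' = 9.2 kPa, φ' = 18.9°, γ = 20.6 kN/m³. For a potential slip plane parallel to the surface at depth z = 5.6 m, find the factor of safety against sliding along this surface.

FS = 0.94

For an infinite slope with a slip plane parallel to the surface (no pore pressure): FS = [c' + γz cos²β tanφ'] / [γz sinβ cosβ].
γz = 20.6·5.6 = 115.36 kN/m²
Numerator = 9.2 + 115.36·cos²25.1°·tan18.9° = 9.2 + 115.36·0.8201·0.3424 = 41.589 kPa
Denominator = 115.36·sin25.1°·cos25.1° = 115.36·0.4242·0.9056 = 44.315 kPa
FS = 41.589 / 44.315 = 0.939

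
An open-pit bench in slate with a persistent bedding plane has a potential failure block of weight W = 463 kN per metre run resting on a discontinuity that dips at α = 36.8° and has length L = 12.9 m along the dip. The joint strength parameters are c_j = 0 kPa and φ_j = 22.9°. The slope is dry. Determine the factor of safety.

FS = 0.56

Resolving the block weight along and normal to the plane and applying the Mohr–Coulomb strength on the joint:
N' = W cosα = 463·cos36.8° = 370.7 kN/m
Driving force T = W sinα = 463·sin36.8° = 277.3 kN/m
Resisting force R = c_j·L + N'·tanφ_j = 0·12.9 + 370.7·tan22.9° = 0.0 + 156.6 = 156.6 kN/m
FS = R / T = 156.6 / 277.3 = 0.565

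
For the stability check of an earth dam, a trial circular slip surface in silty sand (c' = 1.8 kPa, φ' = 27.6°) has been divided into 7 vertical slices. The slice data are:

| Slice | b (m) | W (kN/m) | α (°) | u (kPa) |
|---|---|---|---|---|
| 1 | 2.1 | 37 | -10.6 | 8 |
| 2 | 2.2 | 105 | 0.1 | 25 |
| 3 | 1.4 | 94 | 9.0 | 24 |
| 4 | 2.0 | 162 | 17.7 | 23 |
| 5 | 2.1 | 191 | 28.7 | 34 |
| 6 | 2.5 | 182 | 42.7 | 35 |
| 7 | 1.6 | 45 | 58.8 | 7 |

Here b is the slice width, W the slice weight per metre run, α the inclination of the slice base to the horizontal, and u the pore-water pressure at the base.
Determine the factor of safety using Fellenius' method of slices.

FS = 0.66

Ordinary method of slices: FS = Σ[c'·Δl_i + (W_i cosα_i − u_i·Δl_i)·tanφ'] / Σ W_i sinα_i, with Δl_i = b_i / cosα_i.
Slice 1: Δl = 2.1/cos(-10.6°) = 2.136 m; N'_1 = 37·cos(-10.6°) − 8·2.136 = 19.3; c'Δl = 3.85; W sinα = -6.8
Slice 2: Δl = 2.2/cos0.1° = 2.200 m; N'_2 = 105·cos0.1° − 25·2.200 = 50.0; c'Δl = 3.96; W sinα = 0.2
Slice 3: Δl = 1.4/cos9.0° = 1.417 m; N'_3 = 94·cos9.0° − 24·1.417 = 58.8; c'Δl = 2.55; W sinα = 14.7
Slice 4: Δl = 2.0/cos17.7° = 2.099 m; N'_4 = 162·cos17.7° − 23·2.099 = 106.0; c'Δl = 3.78; W sinα = 49.3
Slice 5: Δl = 2.1/cos28.7° = 2.394 m; N'_5 = 191·cos28.7° − 34·2.394 = 86.1; c'Δl = 4.31; W sinα = 91.7
Slice 6: Δl = 2.5/cos42.7° = 3.402 m; N'_6 = 182·cos42.7° − 35·3.402 = 14.7; c'Δl = 6.12; W sinα = 123.4
Slice 7: Δl = 1.6/cos58.8° = 3.089 m; N'_7 = 45·cos58.8° − 7·3.089 = 1.7; c'Δl = 5.56; W sinα = 38.5
Σc'Δl = 30.1 kN/m; ΣN' = 336.7 kN/m; ΣW sinα = 311.0 kN/m
Resisting = 30.1 + 336.7·tan27.6° = 30.1 + 176.0 = 206.1 kN/m
FS = 206.1 / 311.0 = 0.663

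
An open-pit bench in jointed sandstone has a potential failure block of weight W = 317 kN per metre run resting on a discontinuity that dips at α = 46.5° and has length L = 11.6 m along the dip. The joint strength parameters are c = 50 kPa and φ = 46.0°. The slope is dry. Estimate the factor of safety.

Resolving the block weight along and normal to the plane and applying the Mohr–Coulomb strength on the joint:
N' = W cosα = 317·cos46.5° = 218.2 kN/m
Driving force T = W sinα = 317·sin46.5° = 229.9 kN/m
Resisting force R = c·L + N'·tanφ = 50·11.6 + 218.2·tan46.0° = 580.0 + 226.0 = 806.0 kN/m
FS = R / T = 806.0 / 229.9 = 3.505

FS = 3.51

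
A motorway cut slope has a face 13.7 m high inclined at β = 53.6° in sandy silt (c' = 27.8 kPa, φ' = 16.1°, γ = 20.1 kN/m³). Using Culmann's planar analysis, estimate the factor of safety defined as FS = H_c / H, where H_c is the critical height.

H_c = (4c'/γ) · sinβ cosφ' / [1 − cos(β − φ')]
    = (4·27.8/20.1) · sin53.6°·cos16.1° / [1 − cos37.5°]
    = 5.532 · 0.7733 / 0.2066 = 20.70 m
FS = H_c / H = 20.70 / 13.7 = 1.511

FS = 1.51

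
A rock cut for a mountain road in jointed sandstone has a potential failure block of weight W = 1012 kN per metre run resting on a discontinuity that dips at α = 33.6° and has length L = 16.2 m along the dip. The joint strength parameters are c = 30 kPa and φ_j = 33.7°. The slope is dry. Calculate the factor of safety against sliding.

FS = 1.87

Resolving the block weight along and normal to the plane and applying the Mohr–Coulomb strength on the joint:
N' = W cosα = 1012·cos33.6° = 842.9 kN/m
Driving force T = W sinα = 1012·sin33.6° = 560.0 kN/m
Resisting force R = c·L + N'·tanφ_j = 30·16.2 + 842.9·tan33.7° = 486.0 + 562.2 = 1048.2 kN/m
FS = R / T = 1048.2 / 560.0 = 1.872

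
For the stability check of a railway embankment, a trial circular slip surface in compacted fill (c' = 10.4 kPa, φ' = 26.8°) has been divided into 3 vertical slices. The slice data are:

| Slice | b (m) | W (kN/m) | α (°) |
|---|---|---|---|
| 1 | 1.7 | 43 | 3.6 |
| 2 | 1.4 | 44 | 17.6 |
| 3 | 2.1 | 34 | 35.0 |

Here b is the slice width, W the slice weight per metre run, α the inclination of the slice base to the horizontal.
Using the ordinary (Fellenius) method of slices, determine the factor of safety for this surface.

FS = 3.28

Ordinary method of slices: FS = Σ[c'·Δl_i + (W_i cosα_i)·tanφ'] / Σ W_i sinα_i, with Δl_i = b_i / cosα_i.
Slice 1: Δl = 1.7/cos3.6° = 1.703 m; N'_1 = 43·cos3.6° = 42.9; c'Δl = 17.71; W sinα = 2.7
Slice 2: Δl = 1.4/cos17.6° = 1.469 m; N'_2 = 44·cos17.6° = 41.9; c'Δl = 15.28; W sinα = 13.3
Slice 3: Δl = 2.1/cos35.0° = 2.564 m; N'_3 = 34·cos35.0° = 27.9; c'Δl = 26.66; W sinα = 19.5
Σc'Δl = 59.7 kN/m; ΣN' = 112.7 kN/m; ΣW sinα = 35.5 kN/m
Resisting = 59.7 + 112.7·tan26.8° = 59.7 + 56.9 = 116.6 kN/m
FS = 116.6 / 35.5 = 3.284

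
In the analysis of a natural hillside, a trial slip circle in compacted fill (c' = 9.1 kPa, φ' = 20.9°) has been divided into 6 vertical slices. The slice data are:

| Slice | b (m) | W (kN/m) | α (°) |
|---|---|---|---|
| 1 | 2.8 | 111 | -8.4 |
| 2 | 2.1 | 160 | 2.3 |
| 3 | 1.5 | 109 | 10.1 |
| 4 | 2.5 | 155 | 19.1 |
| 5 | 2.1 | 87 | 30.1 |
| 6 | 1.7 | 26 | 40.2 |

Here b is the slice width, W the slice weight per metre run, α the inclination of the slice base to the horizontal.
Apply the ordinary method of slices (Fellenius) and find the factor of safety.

FS = 3.00

Ordinary method of slices: FS = Σ[c'·Δl_i + (W_i cosα_i)·tanφ'] / Σ W_i sinα_i, with Δl_i = b_i / cosα_i.
Slice 1: Δl = 2.8/cos(-8.4°) = 2.830 m; N'_1 = 111·cos(-8.4°) = 109.8; c'Δl = 25.76; W sinα = -16.2
Slice 2: Δl = 2.1/cos2.3° = 2.102 m; N'_2 = 160·cos2.3° = 159.9; c'Δl = 19.13; W sinα = 6.4
Slice 3: Δl = 1.5/cos10.1° = 1.524 m; N'_3 = 109·cos10.1° = 107.3; c'Δl = 13.86; W sinα = 19.1
Slice 4: Δl = 2.5/cos19.1° = 2.646 m; N'_4 = 155·cos19.1° = 146.5; c'Δl = 24.08; W sinα = 50.7
Slice 5: Δl = 2.1/cos30.1° = 2.427 m; N'_5 = 87·cos30.1° = 75.3; c'Δl = 22.09; W sinα = 43.6
Slice 6: Δl = 1.7/cos40.2° = 2.226 m; N'_6 = 26·cos40.2° = 19.9; c'Δl = 20.25; W sinα = 16.8
Σc'Δl = 125.2 kN/m; ΣN' = 618.6 kN/m; ΣW sinα = 120.5 kN/m
Resisting = 125.2 + 618.6·tan20.9° = 125.2 + 236.2 = 361.4 kN/m
FS = 361.4 / 120.5 = 3.000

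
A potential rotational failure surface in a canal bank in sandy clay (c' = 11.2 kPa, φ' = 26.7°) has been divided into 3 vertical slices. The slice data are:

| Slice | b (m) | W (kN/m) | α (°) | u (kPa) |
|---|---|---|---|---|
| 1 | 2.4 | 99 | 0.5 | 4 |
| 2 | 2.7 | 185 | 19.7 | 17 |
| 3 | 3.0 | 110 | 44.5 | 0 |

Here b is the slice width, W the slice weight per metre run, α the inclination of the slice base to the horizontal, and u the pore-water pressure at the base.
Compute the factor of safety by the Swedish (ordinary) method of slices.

Ordinary method of slices: FS = Σ[c'·Δl_i + (W_i cosα_i − u_i·Δl_i)·tanφ'] / Σ W_i sinα_i, with Δl_i = b_i / cosα_i.
Slice 1: Δl = 2.4/cos0.5° = 2.400 m; N'_1 = 99·cos0.5° − 4·2.400 = 89.4; c'Δl = 26.88; W sinα = 0.9
Slice 2: Δl = 2.7/cos19.7° = 2.868 m; N'_2 = 185·cos19.7° − 17·2.868 = 125.4; c'Δl = 32.12; W sinα = 62.4
Slice 3: Δl = 3.0/cos44.5° = 4.206 m; N'_3 = 110·cos44.5° − 0·4.206 = 78.5; c'Δl = 47.11; W sinα = 77.1
Σc'Δl = 106.1 kN/m; ΣN' = 293.3 kN/m; ΣW sinα = 140.3 kN/m
Resisting = 106.1 + 293.3·tan26.7° = 106.1 + 147.5 = 253.6 kN/m
FS = 253.6 / 140.3 = 1.807

FS = 1.81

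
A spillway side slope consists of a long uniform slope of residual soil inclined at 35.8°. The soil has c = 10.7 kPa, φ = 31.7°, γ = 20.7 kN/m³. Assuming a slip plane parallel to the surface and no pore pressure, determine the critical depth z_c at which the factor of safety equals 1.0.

Setting FS = 1.00 in FS = [c + γz cos²β tanφ] / [γz sinβ cosβ] and solving for z:
z = c / [γ cosβ (FS·sinβ − cosβ·tanφ)]
  = 10.7 / [20.7·cos35.8°·(1.00·sin35.8° − cos35.8°·tan31.7°)]
  = 10.7 / [20.7·0.8111·(1.00·0.5850 − 0.8111·0.6176)]
  = 10.7 / 1.4109 = 7.584 m

z_c = 7.58 m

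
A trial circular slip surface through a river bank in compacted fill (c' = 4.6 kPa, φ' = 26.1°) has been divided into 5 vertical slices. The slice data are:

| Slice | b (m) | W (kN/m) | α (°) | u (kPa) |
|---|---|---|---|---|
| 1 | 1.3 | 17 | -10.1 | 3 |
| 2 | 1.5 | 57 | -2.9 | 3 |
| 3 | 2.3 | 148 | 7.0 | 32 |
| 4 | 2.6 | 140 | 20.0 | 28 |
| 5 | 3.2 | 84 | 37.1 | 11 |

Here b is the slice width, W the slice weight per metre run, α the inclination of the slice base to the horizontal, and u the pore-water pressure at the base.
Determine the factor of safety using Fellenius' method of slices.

FS = 1.45

Ordinary method of slices: FS = Σ[c'·Δl_i + (W_i cosα_i − u_i·Δl_i)·tanφ'] / Σ W_i sinα_i, with Δl_i = b_i / cosα_i.
Slice 1: Δl = 1.3/cos(-10.1°) = 1.320 m; N'_1 = 17·cos(-10.1°) − 3·1.320 = 12.8; c'Δl = 6.07; W sinα = -3.0
Slice 2: Δl = 1.5/cos(-2.9°) = 1.502 m; N'_2 = 57·cos(-2.9°) − 3·1.502 = 52.4; c'Δl = 6.91; W sinα = -2.9
Slice 3: Δl = 2.3/cos7.0° = 2.317 m; N'_3 = 148·cos7.0° − 32·2.317 = 72.7; c'Δl = 10.66; W sinα = 18.0
Slice 4: Δl = 2.6/cos20.0° = 2.767 m; N'_4 = 140·cos20.0° − 28·2.767 = 54.1; c'Δl = 12.73; W sinα = 47.9
Slice 5: Δl = 3.2/cos37.1° = 4.012 m; N'_5 = 84·cos37.1° − 11·4.012 = 22.9; c'Δl = 18.46; W sinα = 50.7
Σc'Δl = 54.8 kN/m; ΣN' = 214.9 kN/m; ΣW sinα = 110.7 kN/m
Resisting = 54.8 + 214.9·tan26.1° = 54.8 + 105.3 = 160.1 kN/m
FS = 160.1 / 110.7 = 1.446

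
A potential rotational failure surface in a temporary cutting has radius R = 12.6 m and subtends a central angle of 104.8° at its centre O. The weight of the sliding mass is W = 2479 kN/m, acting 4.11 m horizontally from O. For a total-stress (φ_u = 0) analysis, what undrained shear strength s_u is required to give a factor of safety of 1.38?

s_u = 48.4 kPa

FS = s_u·L_a·R / (W·d), so s_u = FS·W·d / (L_a·R).
Arc length L_a = R·θ = 12.6·(104.8°·π/180) = 12.6·1.8291 = 23.05 m
s_u = 1.38·2479·4.11 / (23.05·12.6) = 14060.4 / 290.39 = 48.42 kPa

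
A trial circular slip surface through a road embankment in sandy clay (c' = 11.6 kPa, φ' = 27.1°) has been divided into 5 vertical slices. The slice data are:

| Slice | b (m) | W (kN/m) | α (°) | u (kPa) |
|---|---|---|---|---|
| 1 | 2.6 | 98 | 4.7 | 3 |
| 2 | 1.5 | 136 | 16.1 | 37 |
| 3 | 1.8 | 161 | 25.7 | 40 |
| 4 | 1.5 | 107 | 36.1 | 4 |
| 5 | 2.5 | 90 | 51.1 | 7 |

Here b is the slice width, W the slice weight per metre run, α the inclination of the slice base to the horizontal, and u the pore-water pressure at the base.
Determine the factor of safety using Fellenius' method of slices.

FS = 1.25

Ordinary method of slices: FS = Σ[c'·Δl_i + (W_i cosα_i − u_i·Δl_i)·tanφ'] / Σ W_i sinα_i, with Δl_i = b_i / cosα_i.
Slice 1: Δl = 2.6/cos4.7° = 2.609 m; N'_1 = 98·cos4.7° − 3·2.609 = 89.8; c'Δl = 30.26; W sinα = 8.0
Slice 2: Δl = 1.5/cos16.1° = 1.561 m; N'_2 = 136·cos16.1° − 37·1.561 = 72.9; c'Δl = 18.11; W sinα = 37.7
Slice 3: Δl = 1.8/cos25.7° = 1.998 m; N'_3 = 161·cos25.7° − 40·1.998 = 65.2; c'Δl = 23.17; W sinα = 69.8
Slice 4: Δl = 1.5/cos36.1° = 1.856 m; N'_4 = 107·cos36.1° − 4·1.856 = 79.0; c'Δl = 21.53; W sinα = 63.0
Slice 5: Δl = 2.5/cos51.1° = 3.981 m; N'_5 = 90·cos51.1° − 7·3.981 = 28.6; c'Δl = 46.18; W sinα = 70.0
Σc'Δl = 139.3 kN/m; ΣN' = 335.6 kN/m; ΣW sinα = 248.6 kN/m
Resisting = 139.3 + 335.6·tan27.1° = 139.3 + 171.7 = 311.0 kN/m
FS = 311.0 / 248.6 = 1.251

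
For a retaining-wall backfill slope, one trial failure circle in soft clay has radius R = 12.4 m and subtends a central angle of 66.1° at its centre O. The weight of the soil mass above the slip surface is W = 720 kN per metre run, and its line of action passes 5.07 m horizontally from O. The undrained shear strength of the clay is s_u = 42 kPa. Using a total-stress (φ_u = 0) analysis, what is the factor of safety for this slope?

FS = 2.04

Taking moments about the centre O, the resisting moment is provided by the undrained shear strength acting along the arc:
Arc length L_a = R·θ = 12.4·(66.1°·π/180) = 12.4·1.1537 = 14.31 m
M_R = s_u·L_a·R = 42·14.31·12.4 = 7450.3 kN·m/m
M_D = W·d = 720·5.07 = 3650.4 kN·m/m
FS = M_R / M_D = 7450.3 / 3650.4 = 2.041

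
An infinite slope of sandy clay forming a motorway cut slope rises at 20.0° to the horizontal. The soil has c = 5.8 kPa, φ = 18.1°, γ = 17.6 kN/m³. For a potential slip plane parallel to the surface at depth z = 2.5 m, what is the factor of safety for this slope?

For an infinite slope with a slip plane parallel to the surface (no pore pressure): FS = [c + γz cos²β tanφ] / [γz sinβ cosβ].
γz = 17.6·2.5 = 44.00 kN/m²
Numerator = 5.8 + 44.00·cos²20.0°·tan18.1° = 5.8 + 44.00·0.8830·0.3269 = 18.499 kPa
Denominator = 44.00·sin20.0°·cos20.0° = 44.00·0.3420·0.9397 = 14.141 kPa
FS = 18.499 / 14.141 = 1.308

FS = 1.31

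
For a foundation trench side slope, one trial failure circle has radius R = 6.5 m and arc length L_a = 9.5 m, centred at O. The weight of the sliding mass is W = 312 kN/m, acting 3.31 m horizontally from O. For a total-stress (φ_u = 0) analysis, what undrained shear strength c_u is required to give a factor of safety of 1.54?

FS = c_u·L_a·R / (W·d), so c_u = FS·W·d / (L_a·R).
c_u = 1.54·312·3.31 / (9.50·6.5) = 1590.4 / 61.75 = 25.76 kPa

c_u = 25.8 kPa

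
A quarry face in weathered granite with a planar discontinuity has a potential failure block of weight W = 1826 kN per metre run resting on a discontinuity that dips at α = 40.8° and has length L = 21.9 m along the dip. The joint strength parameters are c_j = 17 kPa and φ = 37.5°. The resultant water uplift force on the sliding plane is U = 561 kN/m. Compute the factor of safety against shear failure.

FS = 0.84

Resolving the block weight along and normal to the plane and applying the Mohr–Coulomb strength on the joint:
N' = W cosα − U = 1826·cos40.8° − 561 = 821.3 kN/m
Driving force T = W sinα = 1826·sin40.8° = 1193.1 kN/m
Resisting force R = c_j·L + N'·tanφ = 17·21.9 + 821.3·tan37.5° = 372.3 + 630.2 = 1002.5 kN/m
FS = R / T = 1002.5 / 1193.1 = 0.840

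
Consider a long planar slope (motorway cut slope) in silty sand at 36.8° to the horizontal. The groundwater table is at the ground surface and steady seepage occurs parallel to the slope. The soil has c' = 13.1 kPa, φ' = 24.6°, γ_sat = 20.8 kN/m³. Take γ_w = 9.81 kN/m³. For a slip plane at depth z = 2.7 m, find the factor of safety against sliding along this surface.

FS = 0.81

With seepage parallel to the slope and the water table at the surface, the effective normal stress on the slip plane uses the buoyant unit weight γ' = γ_sat − γ_w while the driving shear stress uses γ_sat:
FS = [c' + γ' z cos²β tanφ'] / [γ_sat z sinβ cosβ]
γ' = 20.8 − 9.81 = 10.99 kN/m³
Numerator = 13.1 + 10.99·2.7·cos²36.8°·tan24.6° = 13.1 + 10.99·2.7·0.6412·0.4578 = 21.811 kPa
Denominator = 20.8·2.7·sin36.8°·cos36.8° = 20.8·2.7·0.5990·0.8007 = 26.938 kPa
FS = 21.811 / 26.938 = 0.810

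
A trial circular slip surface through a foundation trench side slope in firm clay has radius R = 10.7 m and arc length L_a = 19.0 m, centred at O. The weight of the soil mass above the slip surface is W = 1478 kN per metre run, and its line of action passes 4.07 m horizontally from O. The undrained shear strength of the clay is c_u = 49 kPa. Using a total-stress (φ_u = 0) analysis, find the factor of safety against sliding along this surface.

FS = 1.66

Taking moments about the centre O, the resisting moment is provided by the undrained shear strength acting along the arc:
M_R = c_u·L_a·R = 49·19.00·10.7 = 9961.7 kN·m/m
M_D = W·d = 1478·4.07 = 6015.5 kN·m/m
FS = M_R / M_D = 9961.7 / 6015.5 = 1.656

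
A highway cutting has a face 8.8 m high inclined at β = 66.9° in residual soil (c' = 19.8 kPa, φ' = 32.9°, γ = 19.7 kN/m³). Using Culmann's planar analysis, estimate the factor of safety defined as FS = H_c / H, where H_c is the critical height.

H_c = (4c'/γ) · sinβ cosφ' / [1 − cos(β − φ')]
    = (4·19.8/19.7) · sin66.9°·cos32.9° / [1 − cos34.0°]
    = 4.020 · 0.7723 / 0.1710 = 18.16 m
FS = H_c / H = 18.16 / 8.8 = 2.064

FS = 2.06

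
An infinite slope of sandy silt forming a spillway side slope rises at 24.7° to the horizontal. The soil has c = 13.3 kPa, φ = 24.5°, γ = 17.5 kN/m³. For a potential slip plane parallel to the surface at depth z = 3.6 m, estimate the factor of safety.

For an infinite slope with a slip plane parallel to the surface (no pore pressure): FS = [c + γz cos²β tanφ] / [γz sinβ cosβ].
γz = 17.5·3.6 = 63.00 kN/m²
Numerator = 13.3 + 63.00·cos²24.7°·tan24.5° = 13.3 + 63.00·0.8254·0.4557 = 36.997 kPa
Denominator = 63.00·sin24.7°·cos24.7° = 63.00·0.4179·0.9085 = 23.917 kPa
FS = 36.997 / 23.917 = 1.547

FS = 1.55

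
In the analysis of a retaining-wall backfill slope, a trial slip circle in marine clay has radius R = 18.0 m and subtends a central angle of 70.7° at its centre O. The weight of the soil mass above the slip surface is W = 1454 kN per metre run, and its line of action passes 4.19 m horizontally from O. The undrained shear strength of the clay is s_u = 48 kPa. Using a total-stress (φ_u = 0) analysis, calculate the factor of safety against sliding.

Taking moments about the centre O, the resisting moment is provided by the undrained shear strength acting along the arc:
Arc length L_a = R·θ = 18.0·(70.7°·π/180) = 18.0·1.2339 = 22.21 m
M_R = s_u·L_a·R = 48·22.21·18.0 = 19190.4 kN·m/m
M_D = W·d = 1454·4.19 = 6092.3 kN·m/m
FS = M_R / M_D = 19190.4 / 6092.3 = 3.150

FS = 3.15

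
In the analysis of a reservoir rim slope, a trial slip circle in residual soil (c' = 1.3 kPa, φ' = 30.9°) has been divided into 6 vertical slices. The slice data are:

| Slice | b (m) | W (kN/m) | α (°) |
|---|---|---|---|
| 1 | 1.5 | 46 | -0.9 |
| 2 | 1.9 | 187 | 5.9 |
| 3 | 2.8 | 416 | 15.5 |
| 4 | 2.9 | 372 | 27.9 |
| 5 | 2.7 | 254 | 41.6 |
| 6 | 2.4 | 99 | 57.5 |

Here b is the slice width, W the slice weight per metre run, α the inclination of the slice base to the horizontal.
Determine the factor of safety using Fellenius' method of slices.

FS = 1.34

Ordinary method of slices: FS = Σ[c'·Δl_i + (W_i cosα_i)·tanφ'] / Σ W_i sinα_i, with Δl_i = b_i / cosα_i.
Slice 1: Δl = 1.5/cos(-0.9°) = 1.500 m; N'_1 = 46·cos(-0.9°) = 46.0; c'Δl = 1.95; W sinα = -0.7
Slice 2: Δl = 1.9/cos5.9° = 1.910 m; N'_2 = 187·cos5.9° = 186.0; c'Δl = 2.48; W sinα = 19.2
Slice 3: Δl = 2.8/cos15.5° = 2.906 m; N'_3 = 416·cos15.5° = 400.9; c'Δl = 3.78; W sinα = 111.2
Slice 4: Δl = 2.9/cos27.9° = 3.281 m; N'_4 = 372·cos27.9° = 328.8; c'Δl = 4.27; W sinα = 174.1
Slice 5: Δl = 2.7/cos41.6° = 3.611 m; N'_5 = 254·cos41.6° = 189.9; c'Δl = 4.69; W sinα = 168.6
Slice 6: Δl = 2.4/cos57.5° = 4.467 m; N'_6 = 99·cos57.5° = 53.2; c'Δl = 5.81; W sinα = 83.5
Σc'Δl = 23.0 kN/m; ΣN' = 1204.8 kN/m; ΣW sinα = 555.9 kN/m
Resisting = 23.0 + 1204.8·tan30.9° = 23.0 + 721.0 = 744.0 kN/m
FS = 744.0 / 555.9 = 1.338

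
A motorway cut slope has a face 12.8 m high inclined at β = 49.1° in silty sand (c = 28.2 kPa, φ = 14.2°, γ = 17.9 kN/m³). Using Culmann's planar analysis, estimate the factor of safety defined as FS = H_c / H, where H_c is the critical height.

H_c = (4c/γ) · sinβ cosφ / [1 − cos(β − φ)]
    = (4·28.2/17.9) · sin49.1°·cos14.2° / [1 − cos34.9°]
    = 6.302 · 0.7328 / 0.1798 = 25.68 m
FS = H_c / H = 25.68 / 12.8 = 2.006

FS = 2.01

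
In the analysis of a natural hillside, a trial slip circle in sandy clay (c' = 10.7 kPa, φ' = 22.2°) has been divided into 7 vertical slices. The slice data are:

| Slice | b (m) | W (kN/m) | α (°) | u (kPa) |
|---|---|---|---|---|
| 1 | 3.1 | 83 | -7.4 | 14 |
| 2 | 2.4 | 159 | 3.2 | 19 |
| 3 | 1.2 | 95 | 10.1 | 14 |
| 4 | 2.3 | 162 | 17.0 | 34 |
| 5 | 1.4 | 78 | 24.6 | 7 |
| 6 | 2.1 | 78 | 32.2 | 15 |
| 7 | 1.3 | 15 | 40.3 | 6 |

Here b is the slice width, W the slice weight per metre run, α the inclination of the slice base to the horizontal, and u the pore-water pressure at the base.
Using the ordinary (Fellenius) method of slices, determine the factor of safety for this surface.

FS = 2.19

Ordinary method of slices: FS = Σ[c'·Δl_i + (W_i cosα_i − u_i·Δl_i)·tanφ'] / Σ W_i sinα_i, with Δl_i = b_i / cosα_i.
Slice 1: Δl = 3.1/cos(-7.4°) = 3.126 m; N'_1 = 83·cos(-7.4°) − 14·3.126 = 38.5; c'Δl = 33.45; W sinα = -10.7
Slice 2: Δl = 2.4/cos3.2° = 2.404 m; N'_2 = 159·cos3.2° − 19·2.404 = 113.1; c'Δl = 25.72; W sinα = 8.9
Slice 3: Δl = 1.2/cos10.1° = 1.219 m; N'_3 = 95·cos10.1° − 14·1.219 = 76.5; c'Δl = 13.04; W sinα = 16.7
Slice 4: Δl = 2.3/cos17.0° = 2.405 m; N'_4 = 162·cos17.0° − 34·2.405 = 73.1; c'Δl = 25.73; W sinα = 47.4
Slice 5: Δl = 1.4/cos24.6° = 1.540 m; N'_5 = 78·cos24.6° − 7·1.540 = 60.1; c'Δl = 16.48; W sinα = 32.5
Slice 6: Δl = 2.1/cos32.2° = 2.482 m; N'_6 = 78·cos32.2° − 15·2.482 = 28.8; c'Δl = 26.55; W sinα = 41.6
Slice 7: Δl = 1.3/cos40.3° = 1.705 m; N'_7 = 15·cos40.3° − 6·1.705 = 1.2; c'Δl = 18.24; W sinα = 9.7
Σc'Δl = 159.2 kN/m; ΣN' = 391.4 kN/m; ΣW sinα = 145.9 kN/m
Resisting = 159.2 + 391.4·tan22.2° = 159.2 + 159.7 = 318.9 kN/m
FS = 318.9 / 145.9 = 2.185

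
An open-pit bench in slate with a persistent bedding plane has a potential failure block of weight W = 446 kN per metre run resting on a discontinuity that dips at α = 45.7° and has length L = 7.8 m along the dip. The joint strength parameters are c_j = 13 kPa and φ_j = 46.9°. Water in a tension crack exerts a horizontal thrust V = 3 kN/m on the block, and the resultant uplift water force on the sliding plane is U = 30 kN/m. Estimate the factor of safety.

FS = 1.24

Resolving the block weight along and normal to the plane and applying the Mohr–Coulomb strength on the joint:
N' = W cosα − U − V sinα = 446·cos45.7° − 30 − 3·sin45.7° = 279.3 kN/m
Driving force T = W sinα + V cosα = 446·sin45.7° + 3·cos45.7° = 321.3 kN/m
Resisting force R = c_j·L + N'·tanφ_j = 13·7.8 + 279.3·tan46.9° = 101.4 + 298.5 = 399.9 kN/m
FS = R / T = 399.9 / 321.3 = 1.245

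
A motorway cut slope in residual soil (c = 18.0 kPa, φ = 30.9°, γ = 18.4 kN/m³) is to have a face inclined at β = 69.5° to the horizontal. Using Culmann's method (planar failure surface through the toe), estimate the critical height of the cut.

H_c = 14.40 m

Culmann's analysis gives the critical failure plane at α_cr = (β + φ)/2 = (69.5 + 30.9)/2 = 50.2°, and the critical height
H_c = (4c/γ) · sinβ cosφ / [1 − cos(β − φ)]
    = (4·18.0/18.4) · sin69.5°·cos30.9° / [1 − cos(38.6°)]
    = 3.913 · 0.9367·0.8581 / [1 − 0.7815]
    = 3.913 · 0.8037 / 0.2185
    = 14.40 m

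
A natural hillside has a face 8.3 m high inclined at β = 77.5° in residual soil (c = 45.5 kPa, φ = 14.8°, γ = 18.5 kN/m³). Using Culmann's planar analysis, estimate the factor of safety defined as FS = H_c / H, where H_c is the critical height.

H_c = (4c/γ) · sinβ cosφ / [1 − cos(β − φ)]
    = (4·45.5/18.5) · sin77.5°·cos14.8° / [1 − cos62.7°]
    = 9.838 · 0.9439 / 0.5414 = 17.15 m
FS = H_c / H = 17.15 / 8.3 = 2.067

FS = 2.07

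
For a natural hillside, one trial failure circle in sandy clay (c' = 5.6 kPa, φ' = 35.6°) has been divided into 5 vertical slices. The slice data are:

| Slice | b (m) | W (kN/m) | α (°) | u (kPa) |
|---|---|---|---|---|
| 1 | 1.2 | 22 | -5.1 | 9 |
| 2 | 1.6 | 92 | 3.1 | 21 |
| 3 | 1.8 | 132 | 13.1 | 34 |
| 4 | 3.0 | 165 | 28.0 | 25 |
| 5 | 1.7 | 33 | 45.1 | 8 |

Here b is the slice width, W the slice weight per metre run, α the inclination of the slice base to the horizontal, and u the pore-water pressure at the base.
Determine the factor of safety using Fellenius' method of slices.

FS = 1.51

Ordinary method of slices: FS = Σ[c'·Δl_i + (W_i cosα_i − u_i·Δl_i)·tanφ'] / Σ W_i sinα_i, with Δl_i = b_i / cosα_i.
Slice 1: Δl = 1.2/cos(-5.1°) = 1.205 m; N'_1 = 22·cos(-5.1°) − 9·1.205 = 11.1; c'Δl = 6.75; W sinα = -2.0
Slice 2: Δl = 1.6/cos3.1° = 1.602 m; N'_2 = 92·cos3.1° − 21·1.602 = 58.2; c'Δl = 8.97; W sinα = 5.0
Slice 3: Δl = 1.8/cos13.1° = 1.848 m; N'_3 = 132·cos13.1° − 34·1.848 = 65.7; c'Δl = 10.35; W sinα = 29.9
Slice 4: Δl = 3.0/cos28.0° = 3.398 m; N'_4 = 165·cos28.0° − 25·3.398 = 60.7; c'Δl = 19.03; W sinα = 77.5
Slice 5: Δl = 1.7/cos45.1° = 2.408 m; N'_5 = 33·cos45.1° − 8·2.408 = 4.0; c'Δl = 13.49; W sinα = 23.4
Σc'Δl = 58.6 kN/m; ΣN' = 199.8 kN/m; ΣW sinα = 133.8 kN/m
Resisting = 58.6 + 199.8·tan35.6° = 58.6 + 143.0 = 201.6 kN/m
FS = 201.6 / 133.8 = 1.507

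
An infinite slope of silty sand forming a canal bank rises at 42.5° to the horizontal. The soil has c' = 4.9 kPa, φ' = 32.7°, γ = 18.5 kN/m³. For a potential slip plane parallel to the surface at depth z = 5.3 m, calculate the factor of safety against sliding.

For an infinite slope with a slip plane parallel to the surface (no pore pressure): FS = [c' + γz cos²β tanφ'] / [γz sinβ cosβ].
γz = 18.5·5.3 = 98.05 kN/m²
Numerator = 4.9 + 98.05·cos²42.5°·tan32.7° = 4.9 + 98.05·0.5436·0.6420 = 39.117 kPa
Denominator = 98.05·sin42.5°·cos42.5° = 98.05·0.6756·0.7373 = 48.838 kPa
FS = 39.117 / 48.838 = 0.801

FS = 0.80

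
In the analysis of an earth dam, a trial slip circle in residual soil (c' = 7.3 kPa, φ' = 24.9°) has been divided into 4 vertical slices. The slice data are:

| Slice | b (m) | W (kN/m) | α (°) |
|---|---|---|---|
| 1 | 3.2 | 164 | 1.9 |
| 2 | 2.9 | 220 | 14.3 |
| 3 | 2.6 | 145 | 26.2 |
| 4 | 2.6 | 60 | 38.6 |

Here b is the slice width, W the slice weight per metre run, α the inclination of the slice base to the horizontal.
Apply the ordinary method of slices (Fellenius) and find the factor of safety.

FS = 2.16

Ordinary method of slices: FS = Σ[c'·Δl_i + (W_i cosα_i)·tanφ'] / Σ W_i sinα_i, with Δl_i = b_i / cosα_i.
Slice 1: Δl = 3.2/cos1.9° = 3.202 m; N'_1 = 164·cos1.9° = 163.9; c'Δl = 23.37; W sinα = 5.4
Slice 2: Δl = 2.9/cos14.3° = 2.993 m; N'_2 = 220·cos14.3° = 213.2; c'Δl = 21.85; W sinα = 54.3
Slice 3: Δl = 2.6/cos26.2° = 2.898 m; N'_3 = 145·cos26.2° = 130.1; c'Δl = 21.15; W sinα = 64.0
Slice 4: Δl = 2.6/cos38.6° = 3.327 m; N'_4 = 60·cos38.6° = 46.9; c'Δl = 24.29; W sinα = 37.4
Σc'Δl = 90.7 kN/m; ΣN' = 554.1 kN/m; ΣW sinα = 161.2 kN/m
Resisting = 90.7 + 554.1·tan24.9° = 90.7 + 257.2 = 347.9 kN/m
FS = 347.9 / 161.2 = 2.158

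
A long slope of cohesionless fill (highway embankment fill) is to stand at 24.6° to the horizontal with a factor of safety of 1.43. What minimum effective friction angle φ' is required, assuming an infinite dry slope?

φ' = 33.2°

FS = tanφ'/tanβ ⇒ tanφ' = FS · tanβ = 1.43 · tan24.6° = 0.6547
φ' = arctan(0.6547) = 33.21°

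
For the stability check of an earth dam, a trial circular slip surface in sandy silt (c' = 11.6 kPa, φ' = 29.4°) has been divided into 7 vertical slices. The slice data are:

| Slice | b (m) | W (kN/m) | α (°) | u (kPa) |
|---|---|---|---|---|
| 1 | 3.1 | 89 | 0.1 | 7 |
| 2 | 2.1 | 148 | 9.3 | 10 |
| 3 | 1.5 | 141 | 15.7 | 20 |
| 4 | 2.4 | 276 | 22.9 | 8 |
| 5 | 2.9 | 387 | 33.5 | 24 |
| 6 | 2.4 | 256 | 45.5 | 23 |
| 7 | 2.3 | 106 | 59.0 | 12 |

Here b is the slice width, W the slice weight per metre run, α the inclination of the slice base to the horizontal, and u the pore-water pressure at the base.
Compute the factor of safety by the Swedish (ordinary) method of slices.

Ordinary method of slices: FS = Σ[c'·Δl_i + (W_i cosα_i − u_i·Δl_i)·tanφ'] / Σ W_i sinα_i, with Δl_i = b_i / cosα_i.
Slice 1: Δl = 3.1/cos0.1° = 3.100 m; N'_1 = 89·cos0.1° − 7·3.100 = 67.3; c'Δl = 35.96; W sinα = 0.2
Slice 2: Δl = 2.1/cos9.3° = 2.128 m; N'_2 = 148·cos9.3° − 10·2.128 = 124.8; c'Δl = 24.68; W sinα = 23.9
Slice 3: Δl = 1.5/cos15.7° = 1.558 m; N'_3 = 141·cos15.7° − 20·1.558 = 104.6; c'Δl = 18.07; W sinα = 38.2
Slice 4: Δl = 2.4/cos22.9° = 2.605 m; N'_4 = 276·cos22.9° − 8·2.605 = 233.4; c'Δl = 30.22; W sinα = 107.4
Slice 5: Δl = 2.9/cos33.5° = 3.478 m; N'_5 = 387·cos33.5° − 24·3.478 = 239.2; c'Δl = 40.34; W sinα = 213.6
Slice 6: Δl = 2.4/cos45.5° = 3.424 m; N'_6 = 256·cos45.5° − 23·3.424 = 100.7; c'Δl = 39.72; W sinα = 182.6
Slice 7: Δl = 2.3/cos59.0° = 4.466 m; N'_7 = 106·cos59.0° − 12·4.466 = 1.0; c'Δl = 51.80; W sinα = 90.9
Σc'Δl = 240.8 kN/m; ΣN' = 871.0 kN/m; ΣW sinα = 656.7 kN/m
Resisting = 240.8 + 871.0·tan29.4° = 240.8 + 490.8 = 731.6 kN/m
FS = 731.6 / 656.7 = 1.114

FS = 1.11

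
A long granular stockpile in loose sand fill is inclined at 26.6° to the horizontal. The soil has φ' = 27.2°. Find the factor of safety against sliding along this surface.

For a dry cohesionless infinite slope the factor of safety is FS = tanφ' / tanβ.
FS = tan27.2° / tan26.6° = 0.5139 / 0.5008 = 1.026

FS = 1.03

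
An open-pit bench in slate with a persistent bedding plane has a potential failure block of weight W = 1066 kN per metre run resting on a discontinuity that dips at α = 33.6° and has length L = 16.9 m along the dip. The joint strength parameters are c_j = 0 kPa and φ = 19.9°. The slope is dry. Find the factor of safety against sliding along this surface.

FS = 0.54

Resolving the block weight along and normal to the plane and applying the Mohr–Coulomb strength on the joint:
N' = W cosα = 1066·cos33.6° = 887.9 kN/m
Driving force T = W sinα = 1066·sin33.6° = 589.9 kN/m
Resisting force R = c_j·L + N'·tanφ = 0·16.9 + 887.9·tan19.9° = 0.0 + 321.4 = 321.4 kN/m
FS = R / T = 321.4 / 589.9 = 0.545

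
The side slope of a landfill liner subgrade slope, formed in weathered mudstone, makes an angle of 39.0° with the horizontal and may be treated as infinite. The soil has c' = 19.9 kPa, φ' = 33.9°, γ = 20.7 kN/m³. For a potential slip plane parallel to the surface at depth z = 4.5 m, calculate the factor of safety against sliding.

For an infinite slope with a slip plane parallel to the surface (no pore pressure): FS = [c' + γz cos²β tanφ'] / [γz sinβ cosβ].
γz = 20.7·4.5 = 93.15 kN/m²
Numerator = 19.9 + 93.15·cos²39.0°·tan33.9° = 19.9 + 93.15·0.6040·0.6720 = 57.704 kPa
Denominator = 93.15·sin39.0°·cos39.0° = 93.15·0.6293·0.7771 = 45.557 kPa
FS = 57.704 / 45.557 = 1.267

FS = 1.27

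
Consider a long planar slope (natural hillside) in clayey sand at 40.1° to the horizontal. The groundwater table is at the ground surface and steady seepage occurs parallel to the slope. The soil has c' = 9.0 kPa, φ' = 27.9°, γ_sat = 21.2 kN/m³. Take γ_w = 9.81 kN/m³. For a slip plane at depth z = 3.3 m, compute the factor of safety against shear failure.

FS = 0.60

With seepage parallel to the slope and the water table at the surface, the effective normal stress on the slip plane uses the buoyant unit weight γ' = γ_sat − γ_w while the driving shear stress uses γ_sat:
FS = [c' + γ' z cos²β tanφ'] / [γ_sat z sinβ cosβ]
γ' = 21.2 − 9.81 = 11.39 kN/m³
Numerator = 9.0 + 11.39·3.3·cos²40.1°·tan27.9° = 9.0 + 11.39·3.3·0.5851·0.5295 = 20.644 kPa
Denominator = 21.2·3.3·sin40.1°·cos40.1° = 21.2·3.3·0.6441·0.7649 = 34.470 kPa
FS = 20.644 / 34.470 = 0.599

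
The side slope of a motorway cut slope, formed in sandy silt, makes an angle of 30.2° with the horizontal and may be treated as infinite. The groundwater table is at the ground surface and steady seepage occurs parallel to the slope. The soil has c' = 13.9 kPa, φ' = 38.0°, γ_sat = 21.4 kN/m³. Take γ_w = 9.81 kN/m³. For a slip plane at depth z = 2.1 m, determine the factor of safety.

FS = 1.44

With seepage parallel to the slope and the water table at the surface, the effective normal stress on the slip plane uses the buoyant unit weight γ' = γ_sat − γ_w while the driving shear stress uses γ_sat:
FS = [c' + γ' z cos²β tanφ'] / [γ_sat z sinβ cosβ]
γ' = 21.4 − 9.81 = 11.59 kN/m³
Numerator = 13.9 + 11.59·2.1·cos²30.2°·tan38.0° = 13.9 + 11.59·2.1·0.7470·0.7813 = 28.104 kPa
Denominator = 21.4·2.1·sin30.2°·cos30.2° = 21.4·2.1·0.5030·0.8643 = 19.538 kPa
FS = 28.104 / 19.538 = 1.438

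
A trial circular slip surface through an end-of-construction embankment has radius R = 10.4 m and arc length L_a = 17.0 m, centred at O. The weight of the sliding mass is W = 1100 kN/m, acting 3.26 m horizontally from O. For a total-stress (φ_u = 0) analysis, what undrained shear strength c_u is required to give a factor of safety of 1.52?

FS = c_u·L_a·R / (W·d), so c_u = FS·W·d / (L_a·R).
c_u = 1.52·1100·3.26 / (17.00·10.4) = 5450.7 / 176.80 = 30.83 kPa

c_u = 30.8 kPa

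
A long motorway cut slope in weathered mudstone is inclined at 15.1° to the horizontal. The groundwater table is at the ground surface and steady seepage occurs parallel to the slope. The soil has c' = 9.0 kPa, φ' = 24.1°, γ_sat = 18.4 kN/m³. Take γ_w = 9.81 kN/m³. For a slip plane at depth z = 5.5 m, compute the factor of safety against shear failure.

FS = 1.13

With seepage parallel to the slope and the water table at the surface, the effective normal stress on the slip plane uses the buoyant unit weight γ' = γ_sat − γ_w while the driving shear stress uses γ_sat:
FS = [c' + γ' z cos²β tanφ'] / [γ_sat z sinβ cosβ]
γ' = 18.4 − 9.81 = 8.59 kN/m³
Numerator = 9.0 + 8.59·5.5·cos²15.1°·tan24.1° = 9.0 + 8.59·5.5·0.9321·0.4473 = 28.700 kPa
Denominator = 18.4·5.5·sin15.1°·cos15.1° = 18.4·5.5·0.2605·0.9655 = 25.453 kPa
FS = 28.700 / 25.453 = 1.128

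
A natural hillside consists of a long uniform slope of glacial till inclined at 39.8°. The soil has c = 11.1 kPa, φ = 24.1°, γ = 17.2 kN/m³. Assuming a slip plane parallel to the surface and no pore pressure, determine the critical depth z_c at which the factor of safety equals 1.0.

z_c = 2.83 m

Setting FS = 1.00 in FS = [c + γz cos²β tanφ] / [γz sinβ cosβ] and solving for z:
z = c / [γ cosβ (FS·sinβ − cosβ·tanφ)]
  = 11.1 / [17.2·cos39.8°·(1.00·sin39.8° − cos39.8°·tan24.1°)]
  = 11.1 / [17.2·0.7683·(1.00·0.6401 − 0.7683·0.4473)]
  = 11.1 / 3.9173 = 2.834 m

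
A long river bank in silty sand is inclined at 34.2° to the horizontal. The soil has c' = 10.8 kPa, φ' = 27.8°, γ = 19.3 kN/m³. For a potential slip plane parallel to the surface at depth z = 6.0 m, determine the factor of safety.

For an infinite slope with a slip plane parallel to the surface (no pore pressure): FS = [c' + γz cos²β tanφ'] / [γz sinβ cosβ].
γz = 19.3·6.0 = 115.80 kN/m²
Numerator = 10.8 + 115.80·cos²34.2°·tan27.8° = 10.8 + 115.80·0.6841·0.5272 = 52.565 kPa
Denominator = 115.80·sin34.2°·cos34.2° = 115.80·0.5621·0.8271 = 53.834 kPa
FS = 52.565 / 53.834 = 0.976

FS = 0.98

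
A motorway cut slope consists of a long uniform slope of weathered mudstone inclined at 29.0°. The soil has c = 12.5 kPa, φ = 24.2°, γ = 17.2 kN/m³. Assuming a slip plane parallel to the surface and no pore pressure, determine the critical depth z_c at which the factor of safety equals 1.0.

z_c = 9.06 m

Setting FS = 1.00 in FS = [c + γz cos²β tanφ] / [γz sinβ cosβ] and solving for z:
z = c / [γ cosβ (FS·sinβ − cosβ·tanφ)]
  = 12.5 / [17.2·cos29.0°·(1.00·sin29.0° − cos29.0°·tan24.2°)]
  = 12.5 / [17.2·0.8746·(1.00·0.4848 − 0.8746·0.4494)]
  = 12.5 / 1.3801 = 9.057 m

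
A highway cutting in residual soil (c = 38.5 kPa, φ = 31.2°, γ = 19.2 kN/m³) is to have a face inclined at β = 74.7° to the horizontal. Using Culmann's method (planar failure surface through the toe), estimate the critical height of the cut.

Culmann's analysis gives the critical failure plane at α_cr = (β + φ)/2 = (74.7 + 31.2)/2 = 53.0°, and the critical height
H_c = (4c/γ) · sinβ cosφ / [1 − cos(β − φ)]
    = (4·38.5/19.2) · sin74.7°·cos31.2° / [1 − cos(43.5°)]
    = 8.021 · 0.9646·0.8554 / [1 − 0.7254]
    = 8.021 · 0.8250 / 0.2746
    = 24.10 m

H_c = 24.10 m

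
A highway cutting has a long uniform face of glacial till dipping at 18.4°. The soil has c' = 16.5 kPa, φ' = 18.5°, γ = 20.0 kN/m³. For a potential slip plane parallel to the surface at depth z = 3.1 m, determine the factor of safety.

For an infinite slope with a slip plane parallel to the surface (no pore pressure): FS = [c' + γz cos²β tanφ'] / [γz sinβ cosβ].
γz = 20.0·3.1 = 62.00 kN/m²
Numerator = 16.5 + 62.00·cos²18.4°·tan18.5° = 16.5 + 62.00·0.9004·0.3346 = 35.178 kPa
Denominator = 62.00·sin18.4°·cos18.4° = 62.00·0.3156·0.9489 = 18.570 kPa
FS = 35.178 / 18.570 = 1.894

FS = 1.89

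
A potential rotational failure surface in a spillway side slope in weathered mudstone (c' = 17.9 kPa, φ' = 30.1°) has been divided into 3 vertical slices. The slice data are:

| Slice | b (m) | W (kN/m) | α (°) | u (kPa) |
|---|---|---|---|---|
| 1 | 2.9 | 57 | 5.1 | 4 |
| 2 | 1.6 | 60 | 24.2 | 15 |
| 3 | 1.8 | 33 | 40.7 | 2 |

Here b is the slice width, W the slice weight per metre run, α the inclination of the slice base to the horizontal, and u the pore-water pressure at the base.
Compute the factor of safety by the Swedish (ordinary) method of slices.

Ordinary method of slices: FS = Σ[c'·Δl_i + (W_i cosα_i − u_i·Δl_i)·tanφ'] / Σ W_i sinα_i, with Δl_i = b_i / cosα_i.
Slice 1: Δl = 2.9/cos5.1° = 2.912 m; N'_1 = 57·cos5.1° − 4·2.912 = 45.1; c'Δl = 52.12; W sinα = 5.1
Slice 2: Δl = 1.6/cos24.2° = 1.754 m; N'_2 = 60·cos24.2° − 15·1.754 = 28.4; c'Δl = 31.40; W sinα = 24.6
Slice 3: Δl = 1.8/cos40.7° = 2.374 m; N'_3 = 33·cos40.7° − 2·2.374 = 20.3; c'Δl = 42.50; W sinα = 21.5
Σc'Δl = 126.0 kN/m; ΣN' = 93.8 kN/m; ΣW sinα = 51.2 kN/m
Resisting = 126.0 + 93.8·tan30.1° = 126.0 + 54.4 = 180.4 kN/m
FS = 180.4 / 51.2 = 3.525

FS = 3.52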